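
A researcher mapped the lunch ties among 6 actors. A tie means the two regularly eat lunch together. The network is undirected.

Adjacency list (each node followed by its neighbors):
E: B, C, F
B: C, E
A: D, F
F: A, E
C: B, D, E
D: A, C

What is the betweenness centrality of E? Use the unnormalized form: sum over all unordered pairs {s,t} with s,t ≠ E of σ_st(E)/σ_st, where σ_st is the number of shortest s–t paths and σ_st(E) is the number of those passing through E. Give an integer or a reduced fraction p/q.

5/2

Pairs whose geodesics pass through E — B–A: 1/2; B–F: 1; C–F: 1.
All other pairs contribute 0.
Summing the contributions gives betweenness(E) = 5/2.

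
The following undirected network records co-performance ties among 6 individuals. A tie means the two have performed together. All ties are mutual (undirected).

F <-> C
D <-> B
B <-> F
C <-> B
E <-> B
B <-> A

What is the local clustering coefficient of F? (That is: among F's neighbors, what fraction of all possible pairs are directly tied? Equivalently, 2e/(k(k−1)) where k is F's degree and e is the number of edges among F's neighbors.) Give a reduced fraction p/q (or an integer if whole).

1

F's neighbors: B and C (k = 2).
Possible neighbor pairs: C(2,2) = 1. Edges among them: B–C → e = 1.
Clustering(F) = 1/1.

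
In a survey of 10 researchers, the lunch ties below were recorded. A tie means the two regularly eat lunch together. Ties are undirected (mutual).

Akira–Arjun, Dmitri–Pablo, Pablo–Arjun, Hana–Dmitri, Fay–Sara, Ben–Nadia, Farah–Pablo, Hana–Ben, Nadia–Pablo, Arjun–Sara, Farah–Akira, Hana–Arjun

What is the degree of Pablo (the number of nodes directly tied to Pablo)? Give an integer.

Pablo is directly tied to Arjun, Dmitri, Farah, and Nadia. That is 4 neighbors, so the degree of Pablo is 4.

4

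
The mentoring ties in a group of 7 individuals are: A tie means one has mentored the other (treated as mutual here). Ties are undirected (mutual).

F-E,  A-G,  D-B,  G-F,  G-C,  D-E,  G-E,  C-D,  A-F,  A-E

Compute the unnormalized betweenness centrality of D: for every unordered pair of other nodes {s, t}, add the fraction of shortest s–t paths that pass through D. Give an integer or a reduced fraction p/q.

11/2

Pairs whose geodesics pass through D — E–C: 1/2; E–B: 1; F–B: 1; A–B: 1; G–B: 2/2; C–B: 1.
All other pairs contribute 0.
Summing the contributions gives betweenness(D) = 11/2.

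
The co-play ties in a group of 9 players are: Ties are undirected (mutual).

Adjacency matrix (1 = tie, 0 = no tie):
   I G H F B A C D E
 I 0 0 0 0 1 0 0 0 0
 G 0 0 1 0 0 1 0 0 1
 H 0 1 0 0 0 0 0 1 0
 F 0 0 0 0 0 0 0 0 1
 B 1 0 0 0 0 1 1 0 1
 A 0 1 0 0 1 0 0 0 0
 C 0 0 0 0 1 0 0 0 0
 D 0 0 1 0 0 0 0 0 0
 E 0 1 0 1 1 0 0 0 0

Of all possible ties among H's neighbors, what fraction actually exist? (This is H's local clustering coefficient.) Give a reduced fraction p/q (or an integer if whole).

0

H's neighbors: D and G (k = 2).
Possible neighbor pairs: C(2,2) = 1. Edges among them: none → e = 0.
Clustering(H) = 0/1.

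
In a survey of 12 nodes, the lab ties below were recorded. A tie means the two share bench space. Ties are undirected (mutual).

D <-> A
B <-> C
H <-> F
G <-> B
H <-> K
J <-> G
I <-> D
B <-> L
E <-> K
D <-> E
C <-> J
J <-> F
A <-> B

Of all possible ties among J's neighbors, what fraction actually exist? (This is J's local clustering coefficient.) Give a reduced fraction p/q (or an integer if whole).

0

J's neighbors: C, F, and G (k = 3).
Possible neighbor pairs: C(3,2) = 3. Edges among them: none → e = 0.
Clustering(J) = 0/3 = 0.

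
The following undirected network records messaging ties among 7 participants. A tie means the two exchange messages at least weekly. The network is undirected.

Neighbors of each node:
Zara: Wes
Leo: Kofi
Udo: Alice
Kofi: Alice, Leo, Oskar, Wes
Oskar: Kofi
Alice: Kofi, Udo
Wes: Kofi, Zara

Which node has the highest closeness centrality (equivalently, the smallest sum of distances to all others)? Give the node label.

Farness (sum of distances to all others) for each node — Alice:11, Kofi:8, Leo:13, Oskar:13, Udo:16, Wes:11, Zara:16.
The smallest farness is 8, for Kofi, so Kofi has the highest closeness.

Kofi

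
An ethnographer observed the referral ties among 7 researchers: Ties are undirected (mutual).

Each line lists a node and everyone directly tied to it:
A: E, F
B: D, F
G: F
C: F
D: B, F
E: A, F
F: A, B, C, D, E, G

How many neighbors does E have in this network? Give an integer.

2

E is directly tied to A and F. That is 2 neighbors, so the degree of E is 2.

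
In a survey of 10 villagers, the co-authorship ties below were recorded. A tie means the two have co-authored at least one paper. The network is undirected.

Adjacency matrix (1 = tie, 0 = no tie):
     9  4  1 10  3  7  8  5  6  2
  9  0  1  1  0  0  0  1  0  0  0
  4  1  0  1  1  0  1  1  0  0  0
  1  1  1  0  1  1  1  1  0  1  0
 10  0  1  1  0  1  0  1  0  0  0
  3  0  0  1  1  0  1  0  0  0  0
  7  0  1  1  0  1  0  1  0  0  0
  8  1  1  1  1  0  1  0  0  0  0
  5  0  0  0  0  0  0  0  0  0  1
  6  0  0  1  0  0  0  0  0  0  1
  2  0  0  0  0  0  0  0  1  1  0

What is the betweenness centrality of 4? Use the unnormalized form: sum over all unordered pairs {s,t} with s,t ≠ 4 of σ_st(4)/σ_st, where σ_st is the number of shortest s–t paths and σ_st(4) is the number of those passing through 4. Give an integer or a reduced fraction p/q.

11/12

Pairs whose geodesics pass through 4 — 9–10: 1/3; 9–7: 1/3; 10–7: 1/4.
All other pairs contribute 0.
Summing the contributions gives betweenness(4) = 11/12.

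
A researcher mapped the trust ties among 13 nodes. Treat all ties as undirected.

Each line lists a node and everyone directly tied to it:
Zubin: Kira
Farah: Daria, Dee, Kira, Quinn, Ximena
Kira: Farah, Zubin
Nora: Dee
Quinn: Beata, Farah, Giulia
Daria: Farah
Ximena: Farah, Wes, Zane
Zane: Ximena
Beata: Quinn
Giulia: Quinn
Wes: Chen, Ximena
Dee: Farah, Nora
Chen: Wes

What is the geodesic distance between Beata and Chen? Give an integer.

One shortest route is Beata – Quinn – Farah – Ximena – Wes – Chen, which uses 5 edges, and at distance 4 from Beata we only reach {Nora, Wes, Zane, Zubin}, which does not include Chen. So d(Beata,Chen) = 5.

5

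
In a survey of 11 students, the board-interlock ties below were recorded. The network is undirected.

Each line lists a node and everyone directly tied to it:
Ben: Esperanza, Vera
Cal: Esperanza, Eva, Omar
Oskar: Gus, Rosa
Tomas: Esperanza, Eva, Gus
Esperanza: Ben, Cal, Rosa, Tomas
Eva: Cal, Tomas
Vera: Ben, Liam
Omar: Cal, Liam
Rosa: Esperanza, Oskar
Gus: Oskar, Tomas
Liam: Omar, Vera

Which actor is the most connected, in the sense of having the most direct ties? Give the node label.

Esperanza

Degrees — Ben:2, Cal:3, Esperanza:4, Eva:2, Gus:2, Liam:2, Omar:2, Oskar:2, Rosa:2, Tomas:3, Vera:2.
The maximum is 4, attained only by Esperanza.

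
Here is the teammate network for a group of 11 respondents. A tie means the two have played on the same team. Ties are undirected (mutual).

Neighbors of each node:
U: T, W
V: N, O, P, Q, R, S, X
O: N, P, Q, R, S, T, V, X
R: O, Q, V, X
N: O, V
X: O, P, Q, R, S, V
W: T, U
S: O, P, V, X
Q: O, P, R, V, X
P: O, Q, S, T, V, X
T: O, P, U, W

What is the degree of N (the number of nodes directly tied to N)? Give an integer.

2

N is directly tied to O and V. That is 2 neighbors, so the degree of N is 2.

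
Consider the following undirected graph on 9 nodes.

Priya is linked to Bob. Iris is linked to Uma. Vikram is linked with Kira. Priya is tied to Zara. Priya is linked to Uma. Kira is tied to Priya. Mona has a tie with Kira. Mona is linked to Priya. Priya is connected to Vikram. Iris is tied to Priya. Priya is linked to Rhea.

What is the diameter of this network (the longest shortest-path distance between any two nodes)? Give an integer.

2

Eccentricity of each node (its greatest distance to any other): Bob:2, Iris:2, Kira:2, Mona:2, Priya:1, Rhea:2, Uma:2, Vikram:2, Zara:2.
The maximum eccentricity is 2, realized for instance by the pair Kira–Bob via Kira – Priya – Bob. So the diameter is 2.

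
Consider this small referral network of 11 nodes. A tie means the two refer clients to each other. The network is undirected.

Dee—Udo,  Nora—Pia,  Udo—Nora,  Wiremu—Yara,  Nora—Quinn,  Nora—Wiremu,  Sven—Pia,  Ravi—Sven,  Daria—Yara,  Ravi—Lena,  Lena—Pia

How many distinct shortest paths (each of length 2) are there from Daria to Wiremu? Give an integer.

1

The shortest distance is 2, and the only length-2 path is Daria–Yara–Wiremu. So there is exactly 1 shortest path.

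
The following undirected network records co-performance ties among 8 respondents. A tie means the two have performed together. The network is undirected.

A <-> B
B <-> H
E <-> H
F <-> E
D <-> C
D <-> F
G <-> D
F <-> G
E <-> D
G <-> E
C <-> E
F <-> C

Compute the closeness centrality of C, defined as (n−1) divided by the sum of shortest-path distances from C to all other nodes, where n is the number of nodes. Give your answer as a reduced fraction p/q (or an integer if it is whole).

Distances from C: A:4, B:3, D:1, E:1, F:1, G:2, H:2. Sum = 14.
n = 8, so closeness = 7/14 = 1/2.

1/2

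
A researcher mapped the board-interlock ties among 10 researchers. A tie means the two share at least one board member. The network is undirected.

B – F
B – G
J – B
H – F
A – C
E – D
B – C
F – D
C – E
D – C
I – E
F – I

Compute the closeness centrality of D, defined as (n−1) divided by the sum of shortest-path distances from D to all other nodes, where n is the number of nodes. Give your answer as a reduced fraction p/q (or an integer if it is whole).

9/17

Distances from D: A:2, B:2, C:1, E:1, F:1, G:3, H:2, I:2, J:3. Sum = 17.
n = 10, so closeness = 9/17.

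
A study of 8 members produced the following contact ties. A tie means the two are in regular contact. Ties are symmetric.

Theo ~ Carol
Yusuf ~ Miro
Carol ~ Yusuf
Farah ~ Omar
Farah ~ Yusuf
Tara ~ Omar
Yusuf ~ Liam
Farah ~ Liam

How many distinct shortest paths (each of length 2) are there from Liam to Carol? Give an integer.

The shortest distance is 2, and the only length-2 path is Liam–Yusuf–Carol. So there is exactly 1 shortest path.

1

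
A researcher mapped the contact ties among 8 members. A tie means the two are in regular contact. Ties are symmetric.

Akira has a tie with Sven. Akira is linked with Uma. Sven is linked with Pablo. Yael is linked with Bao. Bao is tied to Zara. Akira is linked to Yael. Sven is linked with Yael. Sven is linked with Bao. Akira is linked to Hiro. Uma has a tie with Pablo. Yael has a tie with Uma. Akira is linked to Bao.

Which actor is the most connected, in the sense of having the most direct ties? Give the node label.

Degrees — Akira:5, Bao:4, Hiro:1, Pablo:2, Sven:4, Uma:3, Yael:4, Zara:1.
The maximum is 5, attained only by Akira.

Akira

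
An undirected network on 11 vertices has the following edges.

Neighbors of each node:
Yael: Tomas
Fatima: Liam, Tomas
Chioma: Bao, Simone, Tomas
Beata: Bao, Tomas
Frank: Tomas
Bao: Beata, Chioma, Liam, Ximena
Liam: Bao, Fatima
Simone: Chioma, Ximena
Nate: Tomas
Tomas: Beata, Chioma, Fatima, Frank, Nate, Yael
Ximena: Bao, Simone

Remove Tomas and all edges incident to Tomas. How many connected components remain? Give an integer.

Without Tomas, the remaining ties split the others into: {Nate}; {Frank}; {Bao, Beata, Chioma, Fatima, Liam, Simone, Ximena}; {Yael}.
That's 4 separate components.

4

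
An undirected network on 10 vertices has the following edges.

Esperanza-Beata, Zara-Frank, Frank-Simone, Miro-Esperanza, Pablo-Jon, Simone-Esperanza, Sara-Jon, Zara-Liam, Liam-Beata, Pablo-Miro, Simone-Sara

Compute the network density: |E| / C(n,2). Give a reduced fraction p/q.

11/45

There are 11 edges and 10 nodes, so the maximum possible is C(10,2) = 45.
Density = 11/45.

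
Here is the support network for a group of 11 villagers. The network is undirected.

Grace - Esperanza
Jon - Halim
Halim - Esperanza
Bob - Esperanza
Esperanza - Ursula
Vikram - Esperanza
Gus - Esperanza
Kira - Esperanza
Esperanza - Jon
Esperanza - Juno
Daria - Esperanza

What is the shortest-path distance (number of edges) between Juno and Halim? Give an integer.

2

One shortest route is Juno – Esperanza – Halim, which uses 2 edges, and Juno and Halim are not directly tied, so nothing shorter exists. So d(Juno,Halim) = 2.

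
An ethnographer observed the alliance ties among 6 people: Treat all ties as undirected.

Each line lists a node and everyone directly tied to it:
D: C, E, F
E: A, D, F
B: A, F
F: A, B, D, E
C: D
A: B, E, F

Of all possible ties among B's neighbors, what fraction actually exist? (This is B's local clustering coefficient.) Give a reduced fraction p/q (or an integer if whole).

1

B's neighbors: A and F (k = 2).
Possible neighbor pairs: C(2,2) = 1. Edges among them: A–F → e = 1.
Clustering(B) = 1/1.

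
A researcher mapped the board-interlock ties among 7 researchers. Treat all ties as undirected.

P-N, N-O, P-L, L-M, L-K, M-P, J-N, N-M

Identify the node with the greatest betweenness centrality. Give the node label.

Unnormalized betweenness of each node: J:0, K:0, L:5, M:3, N:9, O:0, P:3.
N has the largest value, 9, making it the main broker — the node through which the most shortest paths run.

N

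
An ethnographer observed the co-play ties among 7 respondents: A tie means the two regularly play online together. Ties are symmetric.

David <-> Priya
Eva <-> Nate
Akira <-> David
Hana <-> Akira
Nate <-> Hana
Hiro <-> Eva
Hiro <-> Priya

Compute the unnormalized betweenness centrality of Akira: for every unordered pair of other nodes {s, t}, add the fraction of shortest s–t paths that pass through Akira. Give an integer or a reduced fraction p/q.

Pairs whose geodesics pass through Akira — Hana–Priya: 1; Hana–David: 1; Nate–David: 1.
All other pairs contribute 0.
Summing the contributions gives betweenness(Akira) = 3.

3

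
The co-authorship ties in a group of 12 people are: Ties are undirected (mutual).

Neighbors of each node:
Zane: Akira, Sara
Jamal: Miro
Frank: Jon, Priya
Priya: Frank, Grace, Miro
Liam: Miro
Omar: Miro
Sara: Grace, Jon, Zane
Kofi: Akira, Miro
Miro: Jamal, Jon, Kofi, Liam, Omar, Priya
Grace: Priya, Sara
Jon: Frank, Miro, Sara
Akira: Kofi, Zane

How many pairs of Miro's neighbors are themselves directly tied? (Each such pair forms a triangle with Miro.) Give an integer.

Miro's neighbors are Jamal, Jon, Kofi, Liam, Omar, and Priya, but none of them are tied to each other, so no triangle contains Miro.

0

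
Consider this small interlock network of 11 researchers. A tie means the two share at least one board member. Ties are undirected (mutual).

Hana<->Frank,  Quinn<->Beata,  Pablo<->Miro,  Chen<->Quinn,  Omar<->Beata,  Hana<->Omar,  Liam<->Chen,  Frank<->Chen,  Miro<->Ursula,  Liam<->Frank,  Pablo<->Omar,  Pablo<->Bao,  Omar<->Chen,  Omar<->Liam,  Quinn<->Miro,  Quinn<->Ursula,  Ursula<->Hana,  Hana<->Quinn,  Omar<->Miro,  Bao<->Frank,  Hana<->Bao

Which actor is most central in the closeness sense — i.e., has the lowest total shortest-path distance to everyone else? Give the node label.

Omar

Farness (sum of distances to all others) for each node — Bao:18, Beata:20, Chen:16, Frank:18, Hana:15, Liam:18, Miro:17, Omar:14, Pablo:17, Quinn:15, Ursula:18.
The smallest farness is 14, for Omar, so Omar has the highest closeness.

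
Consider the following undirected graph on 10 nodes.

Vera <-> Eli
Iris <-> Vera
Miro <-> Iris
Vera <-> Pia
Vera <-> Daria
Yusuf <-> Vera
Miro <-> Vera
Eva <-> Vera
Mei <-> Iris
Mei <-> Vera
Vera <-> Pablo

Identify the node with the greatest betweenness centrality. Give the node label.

Unnormalized betweenness of each node: Daria:0, Eli:0, Eva:0, Iris:1/2, Mei:0, Miro:0, Pablo:0, Pia:0, Vera:67/2, Yusuf:0.
Vera has the largest value, 67/2, making it the main broker — the node through which the most shortest paths run.

Vera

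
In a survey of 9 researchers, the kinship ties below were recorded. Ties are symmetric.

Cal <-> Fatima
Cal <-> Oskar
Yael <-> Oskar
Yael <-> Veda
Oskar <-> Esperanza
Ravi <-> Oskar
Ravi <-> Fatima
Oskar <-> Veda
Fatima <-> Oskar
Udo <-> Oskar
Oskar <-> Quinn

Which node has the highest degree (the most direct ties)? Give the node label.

Oskar

Degrees — Cal:2, Esperanza:1, Fatima:3, Oskar:8, Quinn:1, Ravi:2, Udo:1, Veda:2, Yael:2.
The maximum is 8, attained only by Oskar.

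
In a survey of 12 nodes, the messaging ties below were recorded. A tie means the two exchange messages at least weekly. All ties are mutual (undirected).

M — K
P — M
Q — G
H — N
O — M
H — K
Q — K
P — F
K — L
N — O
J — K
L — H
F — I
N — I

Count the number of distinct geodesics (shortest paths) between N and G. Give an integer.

1

The shortest distance is 4, and the only length-4 path is N–H–K–Q–G. So there is exactly 1 shortest path.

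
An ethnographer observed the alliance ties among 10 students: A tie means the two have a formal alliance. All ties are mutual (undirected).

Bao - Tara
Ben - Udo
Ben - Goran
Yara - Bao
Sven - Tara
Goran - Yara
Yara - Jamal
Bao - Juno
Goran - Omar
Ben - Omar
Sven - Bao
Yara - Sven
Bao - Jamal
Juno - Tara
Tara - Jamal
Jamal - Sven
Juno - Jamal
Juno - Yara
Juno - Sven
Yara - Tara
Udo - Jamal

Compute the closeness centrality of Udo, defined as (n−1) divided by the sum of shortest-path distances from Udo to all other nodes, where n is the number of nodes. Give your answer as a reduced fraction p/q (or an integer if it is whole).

9/16

Distances from Udo: Bao:2, Ben:1, Goran:2, Jamal:1, Juno:2, Omar:2, Sven:2, Tara:2, Yara:2. Sum = 16.
n = 10, so closeness = 9/16.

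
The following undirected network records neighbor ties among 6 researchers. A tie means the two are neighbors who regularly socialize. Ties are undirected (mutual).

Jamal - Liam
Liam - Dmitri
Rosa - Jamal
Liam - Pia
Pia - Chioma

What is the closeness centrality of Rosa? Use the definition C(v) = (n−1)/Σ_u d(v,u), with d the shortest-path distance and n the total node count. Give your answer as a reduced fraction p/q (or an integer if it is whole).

5/13

Distances from Rosa: Chioma:4, Dmitri:3, Jamal:1, Liam:2, Pia:3. Sum = 13.
n = 6, so closeness = 5/13.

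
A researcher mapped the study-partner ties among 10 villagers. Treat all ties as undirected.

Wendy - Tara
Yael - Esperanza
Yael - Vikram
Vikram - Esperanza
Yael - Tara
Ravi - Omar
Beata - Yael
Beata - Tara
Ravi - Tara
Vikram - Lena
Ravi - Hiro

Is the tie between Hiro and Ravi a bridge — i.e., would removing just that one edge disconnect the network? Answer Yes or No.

Yes

Without the Hiro–Ravi edge there is no alternate route between Hiro and Ravi, so the network disconnects. It is a bridge.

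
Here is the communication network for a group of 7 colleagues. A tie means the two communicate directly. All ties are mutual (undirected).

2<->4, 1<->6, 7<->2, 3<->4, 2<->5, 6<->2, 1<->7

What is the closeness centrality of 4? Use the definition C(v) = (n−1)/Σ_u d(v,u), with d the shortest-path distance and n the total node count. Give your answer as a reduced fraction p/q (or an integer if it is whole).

6/11

Distances from 4: 1:3, 2:1, 3:1, 5:2, 6:2, 7:2. Sum = 11.
n = 7, so closeness = 6/11.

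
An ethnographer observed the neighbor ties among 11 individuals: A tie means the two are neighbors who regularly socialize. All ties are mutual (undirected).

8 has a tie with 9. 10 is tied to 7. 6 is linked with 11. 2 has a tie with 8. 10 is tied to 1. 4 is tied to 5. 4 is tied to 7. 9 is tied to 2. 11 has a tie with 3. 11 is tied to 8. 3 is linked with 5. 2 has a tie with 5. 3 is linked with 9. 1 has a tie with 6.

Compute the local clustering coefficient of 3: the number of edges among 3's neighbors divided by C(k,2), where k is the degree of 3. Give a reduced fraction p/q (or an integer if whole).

0

3's neighbors: 5, 9, and 11 (k = 3).
Possible neighbor pairs: C(3,2) = 3. Edges among them: none → e = 0.
Clustering(3) = 0/3 = 0.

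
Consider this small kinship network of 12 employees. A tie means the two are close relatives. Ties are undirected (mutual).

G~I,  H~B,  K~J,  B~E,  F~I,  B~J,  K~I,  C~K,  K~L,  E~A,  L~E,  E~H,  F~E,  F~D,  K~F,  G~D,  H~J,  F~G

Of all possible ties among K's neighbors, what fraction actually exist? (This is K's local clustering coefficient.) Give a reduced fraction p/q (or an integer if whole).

1/10

K's neighbors: C, F, I, J, and L (k = 5).
Possible neighbor pairs: C(5,2) = 10. Edges among them: F–I → e = 1.
Clustering(K) = 1/10.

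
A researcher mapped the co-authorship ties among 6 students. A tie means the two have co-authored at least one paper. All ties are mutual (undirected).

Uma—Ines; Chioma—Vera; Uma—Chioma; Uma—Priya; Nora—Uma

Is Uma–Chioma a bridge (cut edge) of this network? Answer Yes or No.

Without the Uma–Chioma edge there is no alternate route between Uma and Chioma, so the network disconnects. It is a bridge.

Yes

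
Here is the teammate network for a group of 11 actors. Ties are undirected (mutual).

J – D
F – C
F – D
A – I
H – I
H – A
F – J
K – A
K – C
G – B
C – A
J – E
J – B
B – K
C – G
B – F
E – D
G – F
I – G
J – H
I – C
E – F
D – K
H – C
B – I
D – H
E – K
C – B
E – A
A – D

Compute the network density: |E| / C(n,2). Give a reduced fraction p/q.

6/11

There are 30 edges and 11 nodes, so the maximum possible is C(11,2) = 55.
Density = 30/55 = 6/11.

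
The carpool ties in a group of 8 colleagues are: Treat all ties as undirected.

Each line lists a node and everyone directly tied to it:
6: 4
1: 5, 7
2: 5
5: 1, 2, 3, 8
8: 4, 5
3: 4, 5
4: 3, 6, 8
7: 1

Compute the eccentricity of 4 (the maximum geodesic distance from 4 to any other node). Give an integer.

4

Distances from 4: 1:3, 2:3, 3:1, 5:2, 6:1, 7:4, 8:1.
The largest is 4 (to 7), so the eccentricity of 4 is 4.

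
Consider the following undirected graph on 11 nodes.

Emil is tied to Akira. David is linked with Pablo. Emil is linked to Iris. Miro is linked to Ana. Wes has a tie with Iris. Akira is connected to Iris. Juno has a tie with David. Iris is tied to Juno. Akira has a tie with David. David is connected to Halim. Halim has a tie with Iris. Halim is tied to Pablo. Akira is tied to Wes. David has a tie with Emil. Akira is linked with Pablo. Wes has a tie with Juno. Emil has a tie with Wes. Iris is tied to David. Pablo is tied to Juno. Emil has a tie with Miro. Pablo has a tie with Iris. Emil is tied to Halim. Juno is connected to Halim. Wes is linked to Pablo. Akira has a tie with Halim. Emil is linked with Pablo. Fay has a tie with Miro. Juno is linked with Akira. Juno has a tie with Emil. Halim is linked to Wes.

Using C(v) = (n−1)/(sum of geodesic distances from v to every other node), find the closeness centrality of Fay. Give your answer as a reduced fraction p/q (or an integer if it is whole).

5/13

Distances from Fay: Akira:3, Ana:2, David:3, Emil:2, Halim:3, Iris:3, Juno:3, Miro:1, Pablo:3, Wes:3. Sum = 26.
n = 11, so closeness = 10/26 = 5/13.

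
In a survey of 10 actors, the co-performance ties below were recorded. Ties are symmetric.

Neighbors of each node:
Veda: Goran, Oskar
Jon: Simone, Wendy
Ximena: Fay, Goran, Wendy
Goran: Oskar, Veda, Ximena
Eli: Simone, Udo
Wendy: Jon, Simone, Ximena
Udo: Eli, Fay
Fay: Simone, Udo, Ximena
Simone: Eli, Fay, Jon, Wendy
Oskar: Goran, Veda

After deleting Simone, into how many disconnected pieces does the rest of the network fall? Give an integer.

Simone's neighbors (Eli, Fay, Jon, and Wendy) remain reachable from one another through other ties, so the rest of the network stays in one piece.

1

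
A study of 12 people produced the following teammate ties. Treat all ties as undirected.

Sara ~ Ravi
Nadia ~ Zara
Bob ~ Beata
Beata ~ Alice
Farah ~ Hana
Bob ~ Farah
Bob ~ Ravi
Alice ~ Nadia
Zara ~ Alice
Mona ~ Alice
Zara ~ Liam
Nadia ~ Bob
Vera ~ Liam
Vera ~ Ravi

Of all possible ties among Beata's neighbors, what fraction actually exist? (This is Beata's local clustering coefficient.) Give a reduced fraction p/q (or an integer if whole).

0

Beata's neighbors: Alice and Bob (k = 2).
Possible neighbor pairs: C(2,2) = 1. Edges among them: none → e = 0.
Clustering(Beata) = 0/1.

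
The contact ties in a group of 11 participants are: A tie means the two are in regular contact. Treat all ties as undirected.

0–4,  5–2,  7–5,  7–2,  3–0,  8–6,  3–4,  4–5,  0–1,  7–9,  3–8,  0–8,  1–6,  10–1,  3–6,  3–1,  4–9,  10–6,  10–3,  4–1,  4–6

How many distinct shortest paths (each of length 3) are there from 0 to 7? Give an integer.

2

The shortest distance is 3. The length-3 paths are: 0–4–5–7; 0–4–9–7.
That gives 2 distinct shortest paths.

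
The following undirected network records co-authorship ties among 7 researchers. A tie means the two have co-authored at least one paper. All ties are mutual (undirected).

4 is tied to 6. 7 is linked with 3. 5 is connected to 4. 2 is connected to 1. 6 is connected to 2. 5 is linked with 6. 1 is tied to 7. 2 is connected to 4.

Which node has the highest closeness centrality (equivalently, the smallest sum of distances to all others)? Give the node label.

Farness (sum of distances to all others) for each node — 1:11, 2:10, 3:19, 4:12, 5:16, 6:12, 7:14.
The smallest farness is 10, for 2, so 2 has the highest closeness.

2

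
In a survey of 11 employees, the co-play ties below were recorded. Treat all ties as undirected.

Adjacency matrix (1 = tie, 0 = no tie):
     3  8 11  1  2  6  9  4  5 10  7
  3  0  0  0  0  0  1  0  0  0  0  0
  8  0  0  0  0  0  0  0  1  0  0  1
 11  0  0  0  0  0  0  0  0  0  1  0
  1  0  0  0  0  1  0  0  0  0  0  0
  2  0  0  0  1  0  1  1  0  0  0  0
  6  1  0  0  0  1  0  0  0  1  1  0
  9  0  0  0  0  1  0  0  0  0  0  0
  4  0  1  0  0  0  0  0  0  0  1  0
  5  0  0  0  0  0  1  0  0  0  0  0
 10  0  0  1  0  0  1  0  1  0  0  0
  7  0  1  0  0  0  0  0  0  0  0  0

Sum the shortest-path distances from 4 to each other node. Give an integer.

Distances from 4: 1:4, 2:3, 3:3, 5:3, 6:2, 7:2, 8:1, 9:4, 10:1, 11:2.
Sum = 4 + 3 + 3 + 3 + 2 + 2 + 1 + 4 + 1 + 2 = 25.

25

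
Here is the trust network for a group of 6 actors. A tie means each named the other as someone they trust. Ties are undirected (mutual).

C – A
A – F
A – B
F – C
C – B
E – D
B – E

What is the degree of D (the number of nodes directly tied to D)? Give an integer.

1

D is directly tied to E. That is 1 neighbor, so the degree of D is 1.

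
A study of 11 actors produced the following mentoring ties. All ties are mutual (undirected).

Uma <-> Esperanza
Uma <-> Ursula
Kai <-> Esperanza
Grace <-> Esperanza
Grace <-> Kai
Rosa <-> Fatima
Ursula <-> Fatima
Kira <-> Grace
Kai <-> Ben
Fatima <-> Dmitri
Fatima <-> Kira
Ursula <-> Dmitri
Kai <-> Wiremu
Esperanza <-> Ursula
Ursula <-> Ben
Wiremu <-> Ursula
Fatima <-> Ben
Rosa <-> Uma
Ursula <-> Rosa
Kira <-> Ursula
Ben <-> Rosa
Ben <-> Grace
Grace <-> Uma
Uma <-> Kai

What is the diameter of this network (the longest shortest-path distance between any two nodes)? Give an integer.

3

Eccentricity of each node (its greatest distance to any other): Ben:2, Dmitri:3, Esperanza:2, Fatima:2, Grace:3, Kai:3, Kira:2, Rosa:2, Uma:2, Ursula:2, Wiremu:2.
The maximum eccentricity is 3, realized for instance by the pair Kai–Dmitri via Kai – Uma – Ursula – Dmitri. So the diameter is 3.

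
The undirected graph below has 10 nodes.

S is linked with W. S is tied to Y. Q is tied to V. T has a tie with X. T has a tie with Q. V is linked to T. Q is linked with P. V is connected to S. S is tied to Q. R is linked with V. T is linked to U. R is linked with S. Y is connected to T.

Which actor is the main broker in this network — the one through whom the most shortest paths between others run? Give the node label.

Unnormalized betweenness of each node: P:0, Q:10, R:0, S:23/2, T:33/2, U:0, V:6, W:0, X:0, Y:2.
T has the largest value, 33/2, making it the main broker — the node through which the most shortest paths run.

T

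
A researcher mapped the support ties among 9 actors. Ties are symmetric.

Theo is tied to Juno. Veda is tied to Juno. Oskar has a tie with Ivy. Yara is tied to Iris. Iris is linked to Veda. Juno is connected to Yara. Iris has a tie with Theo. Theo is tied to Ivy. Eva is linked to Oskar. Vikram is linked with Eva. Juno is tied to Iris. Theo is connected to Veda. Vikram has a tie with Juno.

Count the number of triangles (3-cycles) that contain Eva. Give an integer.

Eva's neighbors are Oskar and Vikram, but none of them are tied to each other, so no triangle contains Eva.

0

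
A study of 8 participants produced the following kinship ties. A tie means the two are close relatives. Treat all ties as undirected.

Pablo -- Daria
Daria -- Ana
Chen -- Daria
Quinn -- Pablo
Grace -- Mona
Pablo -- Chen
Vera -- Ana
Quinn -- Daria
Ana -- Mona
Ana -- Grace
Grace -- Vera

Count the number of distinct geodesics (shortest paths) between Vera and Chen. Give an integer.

1

The shortest distance is 3, and the only length-3 path is Vera–Ana–Daria–Chen. So there is exactly 1 shortest path.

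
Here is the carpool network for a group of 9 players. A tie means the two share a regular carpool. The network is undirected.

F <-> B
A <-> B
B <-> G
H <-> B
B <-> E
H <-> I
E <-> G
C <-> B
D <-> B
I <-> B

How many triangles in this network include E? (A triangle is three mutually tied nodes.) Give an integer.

E's neighbors: B and G.
Neighbor pairs that are themselves tied: E–B–G. Each forms one triangle with E, for 1 in total.

1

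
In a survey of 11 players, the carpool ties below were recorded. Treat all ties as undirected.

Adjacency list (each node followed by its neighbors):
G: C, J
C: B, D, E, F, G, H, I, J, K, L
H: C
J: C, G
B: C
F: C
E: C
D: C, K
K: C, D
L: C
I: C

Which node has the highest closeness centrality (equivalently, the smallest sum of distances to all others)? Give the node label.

Farness (sum of distances to all others) for each node — B:19, C:10, D:18, E:19, F:19, G:18, H:19, I:19, J:18, K:18, L:19.
The smallest farness is 10, for C, so C has the highest closeness.

C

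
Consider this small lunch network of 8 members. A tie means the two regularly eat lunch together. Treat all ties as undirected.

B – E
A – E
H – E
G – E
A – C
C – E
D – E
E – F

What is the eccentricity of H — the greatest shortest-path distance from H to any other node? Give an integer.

Distances from H: A:2, B:2, C:2, D:2, E:1, F:2, G:2.
The largest is 2 (to D, B, G, C, A, and F), so the eccentricity of H is 2.

2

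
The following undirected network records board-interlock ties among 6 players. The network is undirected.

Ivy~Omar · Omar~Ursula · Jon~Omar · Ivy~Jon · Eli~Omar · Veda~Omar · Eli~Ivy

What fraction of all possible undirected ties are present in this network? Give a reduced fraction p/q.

There are 7 edges and 6 nodes, so the maximum possible is C(6,2) = 15.
Density = 7/15.

7/15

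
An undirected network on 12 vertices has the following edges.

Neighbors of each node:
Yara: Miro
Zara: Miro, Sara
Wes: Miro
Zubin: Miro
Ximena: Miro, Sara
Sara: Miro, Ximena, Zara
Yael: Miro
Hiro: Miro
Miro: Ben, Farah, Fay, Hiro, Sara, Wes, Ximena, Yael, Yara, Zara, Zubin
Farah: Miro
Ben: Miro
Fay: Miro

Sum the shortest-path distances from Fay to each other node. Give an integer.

Distances from Fay: Ben:2, Farah:2, Hiro:2, Miro:1, Sara:2, Wes:2, Ximena:2, Yael:2, Yara:2, Zara:2, Zubin:2.
Sum = 2 + 2 + 2 + 1 + 2 + 2 + 2 + 2 + 2 + 2 + 2 = 21.

21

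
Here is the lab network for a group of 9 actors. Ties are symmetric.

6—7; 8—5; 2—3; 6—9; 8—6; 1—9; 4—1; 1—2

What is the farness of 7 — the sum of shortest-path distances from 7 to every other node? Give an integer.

Distances from 7: 1:3, 2:4, 3:5, 4:4, 5:3, 6:1, 8:2, 9:2.
Sum = 3 + 4 + 5 + 4 + 3 + 1 + 2 + 2 = 24.

24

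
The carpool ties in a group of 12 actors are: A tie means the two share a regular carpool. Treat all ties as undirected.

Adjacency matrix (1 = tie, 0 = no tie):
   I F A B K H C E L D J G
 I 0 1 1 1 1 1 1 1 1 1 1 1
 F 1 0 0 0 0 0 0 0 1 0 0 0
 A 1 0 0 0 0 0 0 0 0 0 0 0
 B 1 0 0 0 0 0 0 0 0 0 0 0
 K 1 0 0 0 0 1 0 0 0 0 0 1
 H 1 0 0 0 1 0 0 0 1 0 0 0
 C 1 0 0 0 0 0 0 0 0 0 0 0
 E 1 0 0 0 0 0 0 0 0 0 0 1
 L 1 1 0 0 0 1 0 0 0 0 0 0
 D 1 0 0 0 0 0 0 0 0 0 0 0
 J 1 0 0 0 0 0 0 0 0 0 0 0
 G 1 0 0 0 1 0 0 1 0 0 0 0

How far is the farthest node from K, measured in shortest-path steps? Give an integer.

Distances from K: A:2, B:2, C:2, D:2, E:2, F:2, G:1, H:1, I:1, J:2, L:2.
The largest is 2 (to F, A, B, C, E, L, D, and J), so the eccentricity of K is 2.

2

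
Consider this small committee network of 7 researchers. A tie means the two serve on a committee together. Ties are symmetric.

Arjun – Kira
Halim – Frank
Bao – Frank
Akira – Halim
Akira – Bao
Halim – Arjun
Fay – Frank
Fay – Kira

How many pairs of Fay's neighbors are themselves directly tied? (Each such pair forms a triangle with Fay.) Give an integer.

0

Fay's neighbors are Frank and Kira, but none of them are tied to each other, so no triangle contains Fay.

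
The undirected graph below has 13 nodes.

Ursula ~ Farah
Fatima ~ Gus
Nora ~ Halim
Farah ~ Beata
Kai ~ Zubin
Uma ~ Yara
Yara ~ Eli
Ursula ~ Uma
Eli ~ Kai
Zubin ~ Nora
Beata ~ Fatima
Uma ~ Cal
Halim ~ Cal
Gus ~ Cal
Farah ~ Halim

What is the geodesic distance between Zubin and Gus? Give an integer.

4

One shortest route is Zubin – Nora – Halim – Cal – Gus, which uses 4 edges, and at distance 3 from Zubin we only reach {Cal, Farah, Yara}, which does not include Gus. So d(Zubin,Gus) = 4.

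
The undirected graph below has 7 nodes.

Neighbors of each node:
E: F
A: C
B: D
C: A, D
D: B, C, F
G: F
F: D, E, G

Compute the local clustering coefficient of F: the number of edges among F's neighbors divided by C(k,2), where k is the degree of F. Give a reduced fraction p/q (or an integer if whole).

0

F's neighbors: D, E, and G (k = 3).
Possible neighbor pairs: C(3,2) = 3. Edges among them: none → e = 0.
Clustering(F) = 0/3 = 0.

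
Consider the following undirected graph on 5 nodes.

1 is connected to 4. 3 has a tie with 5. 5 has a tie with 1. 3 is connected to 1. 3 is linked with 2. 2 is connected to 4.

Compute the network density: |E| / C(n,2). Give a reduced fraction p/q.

3/5

There are 6 edges and 5 nodes, so the maximum possible is C(5,2) = 10.
Density = 6/10 = 3/5.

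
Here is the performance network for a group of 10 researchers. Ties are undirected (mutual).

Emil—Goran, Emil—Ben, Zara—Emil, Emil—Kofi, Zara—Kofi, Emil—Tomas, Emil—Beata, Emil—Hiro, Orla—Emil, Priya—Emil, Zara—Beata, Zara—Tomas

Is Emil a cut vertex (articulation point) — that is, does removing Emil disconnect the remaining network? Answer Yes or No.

Yes

Removing Emil leaves {Beata, Kofi, Tomas, and Zara} with no path to {Hiro}, so the network splits into 6 components. Emil is a cut vertex.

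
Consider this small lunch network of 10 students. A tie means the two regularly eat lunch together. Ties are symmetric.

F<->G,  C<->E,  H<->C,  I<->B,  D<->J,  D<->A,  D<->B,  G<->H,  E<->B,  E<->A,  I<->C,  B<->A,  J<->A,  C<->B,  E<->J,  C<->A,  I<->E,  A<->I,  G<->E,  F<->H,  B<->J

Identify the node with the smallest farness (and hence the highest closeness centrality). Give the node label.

E

Farness (sum of distances to all others) for each node — A:13, B:13, C:13, D:19, E:12, F:22, G:16, H:17, I:15, J:16.
The smallest farness is 12, for E, so E has the highest closeness.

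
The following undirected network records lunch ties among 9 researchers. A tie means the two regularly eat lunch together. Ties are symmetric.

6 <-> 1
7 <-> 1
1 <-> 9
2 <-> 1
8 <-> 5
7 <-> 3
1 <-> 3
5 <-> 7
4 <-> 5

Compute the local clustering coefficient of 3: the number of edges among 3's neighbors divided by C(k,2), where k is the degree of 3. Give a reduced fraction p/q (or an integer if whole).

1

3's neighbors: 1 and 7 (k = 2).
Possible neighbor pairs: C(2,2) = 1. Edges among them: 1–7 → e = 1.
Clustering(3) = 1/1.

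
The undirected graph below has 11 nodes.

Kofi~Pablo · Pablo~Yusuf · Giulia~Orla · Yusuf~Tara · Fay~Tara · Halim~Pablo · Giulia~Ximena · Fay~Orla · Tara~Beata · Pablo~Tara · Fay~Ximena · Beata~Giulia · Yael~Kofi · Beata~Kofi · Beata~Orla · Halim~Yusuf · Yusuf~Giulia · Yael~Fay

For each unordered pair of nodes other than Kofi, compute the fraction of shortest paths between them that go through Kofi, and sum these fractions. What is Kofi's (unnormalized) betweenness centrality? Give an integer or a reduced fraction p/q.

29/6

Pairs whose geodesics pass through Kofi — Pablo–Orla: 1/4; Pablo–Yael: 1; Pablo–Beata: 1/2; Halim–Yael: 1; Halim–Beata: 1/4; Yusuf–Yael: 1/2; Yael–Giulia: 1/3; Yael–Beata: 1.
All other pairs contribute 0.
Summing the contributions gives betweenness(Kofi) = 29/6.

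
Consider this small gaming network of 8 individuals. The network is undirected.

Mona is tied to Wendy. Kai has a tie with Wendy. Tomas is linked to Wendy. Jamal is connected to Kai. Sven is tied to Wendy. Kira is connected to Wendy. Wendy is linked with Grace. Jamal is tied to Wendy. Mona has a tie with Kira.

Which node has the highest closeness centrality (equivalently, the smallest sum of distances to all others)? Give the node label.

Farness (sum of distances to all others) for each node — Grace:13, Jamal:12, Kai:12, Kira:12, Mona:12, Sven:13, Tomas:13, Wendy:7.
The smallest farness is 7, for Wendy, so Wendy has the highest closeness.

Wendy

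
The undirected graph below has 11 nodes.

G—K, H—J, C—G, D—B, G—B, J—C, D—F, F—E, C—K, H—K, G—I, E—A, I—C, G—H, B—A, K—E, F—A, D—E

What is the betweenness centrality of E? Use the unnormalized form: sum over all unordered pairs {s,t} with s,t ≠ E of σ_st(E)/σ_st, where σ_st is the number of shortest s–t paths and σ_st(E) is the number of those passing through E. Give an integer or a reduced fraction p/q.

Pairs whose geodesics pass through E — C–D: 1/2; C–F: 1; C–A: 1/2; I–F: 2/4; H–D: 1/2; H–F: 1; H–A: 1/2; J–D: 2/4; J–F: 2/2; J–A: 2/4; K–D: 1; K–F: 1; K–A: 1; G–F: 1/3 … (+1 more pairs).
All other pairs contribute 0.
Summing the contributions gives betweenness(E) = 61/6.

61/6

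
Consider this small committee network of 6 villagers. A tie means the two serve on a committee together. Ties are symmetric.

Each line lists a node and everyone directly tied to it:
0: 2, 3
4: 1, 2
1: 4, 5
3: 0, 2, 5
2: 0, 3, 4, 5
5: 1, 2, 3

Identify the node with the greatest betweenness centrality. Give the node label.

2

Unnormalized betweenness of each node: 0:0, 1:1/2, 2:11/3, 3:5/6, 4:5/6, 5:13/6.
2 has the largest value, 11/3, making it the main broker — the node through which the most shortest paths run.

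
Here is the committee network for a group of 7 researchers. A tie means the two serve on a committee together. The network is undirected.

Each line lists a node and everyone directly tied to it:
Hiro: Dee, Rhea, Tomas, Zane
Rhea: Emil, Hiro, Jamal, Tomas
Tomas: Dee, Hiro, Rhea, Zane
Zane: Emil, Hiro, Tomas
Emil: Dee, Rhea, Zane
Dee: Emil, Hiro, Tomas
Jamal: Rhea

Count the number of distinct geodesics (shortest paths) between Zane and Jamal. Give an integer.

3

The shortest distance is 3. The length-3 paths are: Zane–Emil–Rhea–Jamal; Zane–Hiro–Rhea–Jamal; Zane–Tomas–Rhea–Jamal.
That gives 3 distinct shortest paths.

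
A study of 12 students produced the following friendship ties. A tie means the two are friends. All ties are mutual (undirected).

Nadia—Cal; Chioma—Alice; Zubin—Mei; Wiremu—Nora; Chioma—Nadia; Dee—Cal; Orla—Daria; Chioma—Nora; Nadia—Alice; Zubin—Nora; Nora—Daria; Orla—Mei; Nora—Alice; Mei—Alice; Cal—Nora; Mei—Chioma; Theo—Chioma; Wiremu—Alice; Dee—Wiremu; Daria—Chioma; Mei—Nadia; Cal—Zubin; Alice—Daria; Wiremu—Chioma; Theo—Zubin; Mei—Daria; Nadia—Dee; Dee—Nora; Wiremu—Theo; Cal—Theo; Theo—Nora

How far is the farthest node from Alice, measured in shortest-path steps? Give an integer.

Distances from Alice: Cal:2, Chioma:1, Daria:1, Dee:2, Mei:1, Nadia:1, Nora:1, Orla:2, Theo:2, Wiremu:1, Zubin:2.
The largest is 2 (to Cal, Dee, Zubin, Orla, and Theo), so the eccentricity of Alice is 2.

2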